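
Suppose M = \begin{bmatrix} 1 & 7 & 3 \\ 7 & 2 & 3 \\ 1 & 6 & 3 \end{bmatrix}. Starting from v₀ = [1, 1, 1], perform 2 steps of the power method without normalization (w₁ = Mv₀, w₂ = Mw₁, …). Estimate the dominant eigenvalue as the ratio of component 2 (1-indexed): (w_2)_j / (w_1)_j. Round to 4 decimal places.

10.9167

w1 = Mv₀ = (11, 12, 10)
w2 = Mw1 = (125, 131, 113)
Ratio at component: 131 / 12 = 10.9167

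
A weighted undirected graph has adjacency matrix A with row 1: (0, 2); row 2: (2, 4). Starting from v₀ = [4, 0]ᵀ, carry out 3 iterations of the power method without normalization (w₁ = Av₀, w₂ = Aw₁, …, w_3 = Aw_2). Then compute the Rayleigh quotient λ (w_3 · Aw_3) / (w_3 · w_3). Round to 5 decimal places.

λ ≈ 4.82759

w1 = Av₀ = (0·4 + 2·0; 2·4 + 4·0) = (0, 8)
w2 = Aw1 = (0·0 + 2·8; 2·0 + 4·8) = (16, 32)
w3 = Aw2 = (64, 160)
Aw3 = (320, 768)
w3·Aw3 = 64·320 + 160·768 = 143360; w3·w3 = 64·64 + 160·160 = 29696
λ ≈ 143360/29696 = 4.82759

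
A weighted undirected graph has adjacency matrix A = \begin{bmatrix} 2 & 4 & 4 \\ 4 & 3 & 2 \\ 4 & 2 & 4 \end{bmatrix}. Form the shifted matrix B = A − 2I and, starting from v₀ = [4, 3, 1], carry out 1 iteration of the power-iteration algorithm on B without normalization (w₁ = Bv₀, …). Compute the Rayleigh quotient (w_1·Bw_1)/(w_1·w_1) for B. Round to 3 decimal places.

μ ≈ 7.360

B = A − 2I has rows (0, 4, 4); (4, 1, 2); (4, 2, 2)
w1 = Bv₀ = (16, 21, 24)
Bw1 = (180, 133, 154)
w1·Bw1 = 9369; w1·w1 = 1273; μ ≈ 9369/1273 = 7.360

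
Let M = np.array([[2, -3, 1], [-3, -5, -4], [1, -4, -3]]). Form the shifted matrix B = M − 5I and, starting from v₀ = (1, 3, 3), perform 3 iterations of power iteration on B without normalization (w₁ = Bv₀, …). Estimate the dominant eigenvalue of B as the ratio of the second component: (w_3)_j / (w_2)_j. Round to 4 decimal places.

B = M − 5I has rows (-3, -3, 1); (-3, -10, -4); (1, -4, -8)
w1 = Bv₀ = (-9, -45, -35)
w2 = Bw1 = (127, 617, 451)
w3 = Bw2 = (-1781, -8355, -5949)
Ratio: -8355/617 = -13.5413

-13.5413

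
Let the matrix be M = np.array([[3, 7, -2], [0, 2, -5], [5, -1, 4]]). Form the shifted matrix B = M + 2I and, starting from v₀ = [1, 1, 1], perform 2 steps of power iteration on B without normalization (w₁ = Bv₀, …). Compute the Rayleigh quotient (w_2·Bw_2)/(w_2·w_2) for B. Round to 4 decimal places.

B = M + 2I has rows (5, 7, -2); (0, 4, -5); (5, -1, 6)
w1 = Bv₀ = (10, -1, 10)
w2 = Bw1 = (23, -54, 111)
Bw2 = (-485, -771, 835)
w2·Bw2 = 123164; w2·w2 = 15766; μ ≈ 123164/15766 = 7.8120

μ ≈ 7.8120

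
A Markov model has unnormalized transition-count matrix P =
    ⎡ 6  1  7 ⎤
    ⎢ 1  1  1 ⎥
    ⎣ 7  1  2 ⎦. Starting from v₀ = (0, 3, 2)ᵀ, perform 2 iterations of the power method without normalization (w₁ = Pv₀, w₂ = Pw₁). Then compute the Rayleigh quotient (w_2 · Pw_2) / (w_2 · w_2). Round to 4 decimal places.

λ ≈ 11.3835

w1 = Pv₀ = (6·0 + 1·3 + 7·2; 1·0 + 1·3 + 1·2; 7·0 + 1·3 + 2·2) = (17, 5, 7)
w2 = Pw1 = (6·17 + 1·5 + 7·7; 1·17 + 1·5 + 1·7; 7·17 + 1·5 + 2·7) = (156, 29, 138)
Pw2 = (1931, 323, 1397)
w2·Pw2 = 156·1931 + 29·323 + 138·1397 = 503389; w2·w2 = 156·156 + 29·29 + 138·138 = 44221
λ ≈ 503389/44221 = 11.3835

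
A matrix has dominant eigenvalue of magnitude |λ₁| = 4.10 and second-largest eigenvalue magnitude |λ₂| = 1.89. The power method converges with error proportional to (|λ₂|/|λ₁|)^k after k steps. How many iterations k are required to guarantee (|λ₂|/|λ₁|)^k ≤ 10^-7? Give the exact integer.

21

|λ₂/λ₁| = 1.89/4.10 = 0.46098
Need k ≥ ln(10^-7) / ln(0.46098) = -16.1181 / -0.7744 ≈ 20.813
Smallest integer k satisfying the bound: 21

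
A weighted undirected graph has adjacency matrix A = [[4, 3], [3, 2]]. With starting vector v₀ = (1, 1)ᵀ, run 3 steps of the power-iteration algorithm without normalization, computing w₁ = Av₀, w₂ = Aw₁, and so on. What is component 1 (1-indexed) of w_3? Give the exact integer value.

w1 = Av₀ = (4·1 + 3·1; 3·1 + 2·1) = (7, 5)
w2 = Aw1 = (4·7 + 3·5; 3·7 + 2·5) = (43, 31)
w3 = Aw2 = (265, 191)
The requested component of w3 is 265.

265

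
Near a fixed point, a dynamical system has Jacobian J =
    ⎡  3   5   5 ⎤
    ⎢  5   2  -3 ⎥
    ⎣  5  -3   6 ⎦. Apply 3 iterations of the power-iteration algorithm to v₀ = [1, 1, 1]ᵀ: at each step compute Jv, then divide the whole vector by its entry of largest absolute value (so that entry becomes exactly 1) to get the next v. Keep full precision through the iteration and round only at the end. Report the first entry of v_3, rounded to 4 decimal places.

Jv0 = (13.00000, 4.00000, 8.00000); divide by 13.00000 → v1 = (1.00000, 0.30769, 0.61538)
Jv1 = (7.61538, 3.76923, 7.76923); divide by 7.76923 → v2 = (0.98020, 0.48515, 1.00000)
Jv2 = (10.36634, 2.87129, 9.44554); divide by 10.36634 → v3 = (1.00000, 0.27698, 0.91117)
Requested entry of v3: 1047/1047 = 1.0000

1.0000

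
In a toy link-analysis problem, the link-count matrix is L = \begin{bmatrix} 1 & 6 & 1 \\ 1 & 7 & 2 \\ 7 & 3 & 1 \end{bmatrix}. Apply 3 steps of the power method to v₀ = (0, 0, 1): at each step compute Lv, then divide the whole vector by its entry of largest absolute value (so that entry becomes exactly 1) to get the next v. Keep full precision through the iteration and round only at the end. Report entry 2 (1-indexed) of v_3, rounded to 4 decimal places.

0.9877

Lv0 = (1.00000, 2.00000, 1.00000); divide by 2.00000 → v1 = (0.50000, 1.00000, 0.50000)
Lv1 = (7.00000, 8.50000, 7.00000); divide by 8.50000 → v2 = (0.82353, 1.00000, 0.82353)
Lv2 = (7.64706, 9.47059, 9.58824); divide by 9.58824 → v3 = (0.79755, 0.98773, 1.00000)
Requested entry of v3: 161/163 = 0.9877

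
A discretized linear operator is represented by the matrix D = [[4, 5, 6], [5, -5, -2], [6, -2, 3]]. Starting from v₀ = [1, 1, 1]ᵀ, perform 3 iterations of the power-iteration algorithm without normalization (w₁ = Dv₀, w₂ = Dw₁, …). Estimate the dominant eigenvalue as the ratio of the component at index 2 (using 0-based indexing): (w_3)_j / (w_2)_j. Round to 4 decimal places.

w1 = Dv₀ = (4·1 + 5·1 + 6·1; 5·1 + (-5)·1 + (-2)·1; 6·1 + (-2)·1 + 3·1) = (15, -2, 7)
w2 = Dw1 = (4·15 + 5·(-2) + 6·7; 5·15 + (-5)·(-2) + (-2)·7; 6·15 + (-2)·(-2) + 3·7) = (92, 71, 115)
w3 = Dw2 = (1413, -125, 755)
Ratio at component: 755 / 115 = 6.5652

6.5652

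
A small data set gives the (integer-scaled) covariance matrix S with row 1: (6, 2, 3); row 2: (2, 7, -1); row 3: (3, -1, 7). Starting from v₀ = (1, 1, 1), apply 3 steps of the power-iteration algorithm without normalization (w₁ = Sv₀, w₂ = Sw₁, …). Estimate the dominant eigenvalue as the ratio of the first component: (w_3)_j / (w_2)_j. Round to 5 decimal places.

w1 = Sv₀ = (6·1 + 2·1 + 3·1; 2·1 + 7·1 + (-1)·1; 3·1 + (-1)·1 + 7·1) = (11, 8, 9)
w2 = Sw1 = (6·11 + 2·8 + 3·9; 2·11 + 7·8 + (-1)·9; 3·11 + (-1)·8 + 7·9) = (109, 69, 88)
w3 = Sw2 = (1056, 613, 874)
Ratio at component: 1056 / 109 = 9.68807

9.68807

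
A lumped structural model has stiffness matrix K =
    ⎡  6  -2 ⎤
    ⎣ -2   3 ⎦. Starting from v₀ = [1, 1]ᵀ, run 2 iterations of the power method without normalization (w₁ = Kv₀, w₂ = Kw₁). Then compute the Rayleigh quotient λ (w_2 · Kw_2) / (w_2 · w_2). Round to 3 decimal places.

6.717

w1 = Kv₀ = (6·1 + (-2)·1; (-2)·1 + 3·1) = (4, 1)
w2 = Kw1 = (6·4 + (-2)·1; (-2)·4 + 3·1) = (22, -5)
Kw2 = (142, -59)
w2·Kw2 = 22·142 + (-5)·(-59) = 3419; w2·w2 = 22·22 + (-5)·(-5) = 509
λ ≈ 3419/509 = 6.717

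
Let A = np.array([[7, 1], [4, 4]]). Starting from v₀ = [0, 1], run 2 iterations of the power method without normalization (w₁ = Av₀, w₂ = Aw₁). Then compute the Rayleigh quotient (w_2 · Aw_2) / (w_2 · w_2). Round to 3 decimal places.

w1 = Av₀ = (7·0 + 1·1; 4·0 + 4·1) = (1, 4)
w2 = Aw1 = (7·1 + 1·4; 4·1 + 4·4) = (11, 20)
Aw2 = (97, 124)
w2·Aw2 = 11·97 + 20·124 = 3547; w2·w2 = 11·11 + 20·20 = 521
λ ≈ 3547/521 = 6.808

6.808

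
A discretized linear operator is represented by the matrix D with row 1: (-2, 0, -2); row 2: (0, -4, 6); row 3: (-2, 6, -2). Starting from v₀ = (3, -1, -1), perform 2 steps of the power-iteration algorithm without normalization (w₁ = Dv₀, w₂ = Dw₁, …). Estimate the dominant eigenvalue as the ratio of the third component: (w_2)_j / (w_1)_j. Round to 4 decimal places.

w1 = Dv₀ = ((-2)·3 + 0·(-1) + (-2)·(-1); 0·3 + (-4)·(-1) + 6·(-1); (-2)·3 + 6·(-1) + (-2)·(-1)) = (-4, -2, -10)
w2 = Dw1 = ((-2)·(-4) + 0·(-2) + (-2)·(-10); 0·(-4) + (-4)·(-2) + 6·(-10); (-2)·(-4) + 6·(-2) + (-2)·(-10)) = (28, -52, 16)
Ratio at component: 16 / -10 = -1.6000

-1.6000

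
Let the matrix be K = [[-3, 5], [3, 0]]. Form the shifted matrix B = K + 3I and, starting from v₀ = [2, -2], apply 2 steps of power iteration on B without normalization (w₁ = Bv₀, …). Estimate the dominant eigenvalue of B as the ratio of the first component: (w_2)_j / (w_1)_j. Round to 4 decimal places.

μ ≈ 0.0000

B = K + 3I has rows (0, 5); (3, 3)
w1 = Bv₀ = (0·2 + 5·(-2); 3·2 + 3·(-2)) = (-10, 0)
w2 = Bw1 = (0·(-10) + 5·0; 3·(-10) + 3·0) = (0, -30)
Ratio: 0/-10 = 0.0000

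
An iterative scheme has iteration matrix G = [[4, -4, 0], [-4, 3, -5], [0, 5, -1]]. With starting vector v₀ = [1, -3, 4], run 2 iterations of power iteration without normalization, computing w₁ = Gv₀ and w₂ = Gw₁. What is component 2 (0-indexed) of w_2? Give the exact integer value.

w1 = Gv₀ = (4·1 + (-4)·(-3) + 0·4; (-4)·1 + 3·(-3) + (-5)·4; 0·1 + 5·(-3) + (-1)·4) = (16, -33, -19)
w2 = Gw1 = (4·16 + (-4)·(-33) + 0·(-19); (-4)·16 + 3·(-33) + (-5)·(-19); 0·16 + 5·(-33) + (-1)·(-19)) = (196, -68, -146)
The requested component of w2 is -146.

-146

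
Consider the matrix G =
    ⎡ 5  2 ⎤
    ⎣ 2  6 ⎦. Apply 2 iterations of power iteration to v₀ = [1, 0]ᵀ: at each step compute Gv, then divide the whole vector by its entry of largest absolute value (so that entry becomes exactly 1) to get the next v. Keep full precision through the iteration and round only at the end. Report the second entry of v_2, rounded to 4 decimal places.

0.7586

Gv0 = (5.00000, 2.00000); divide by 5.00000 → v1 = (1.00000, 0.40000)
Gv1 = (5.80000, 4.40000); divide by 5.80000 → v2 = (1.00000, 0.75862)
Requested entry of v2: 22/29 = 0.7586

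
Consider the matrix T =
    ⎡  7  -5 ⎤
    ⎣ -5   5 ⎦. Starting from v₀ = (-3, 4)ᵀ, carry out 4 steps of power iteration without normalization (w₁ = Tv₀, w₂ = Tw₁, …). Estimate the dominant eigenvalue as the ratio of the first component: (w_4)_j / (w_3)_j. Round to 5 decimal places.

w1 = Tv₀ = (-41, 35)
w2 = Tw1 = (-462, 380)
w3 = Tw2 = (-5134, 4210)
w4 = Tw3 = (-56988, 46720)
Ratio at component: -56988 / -5134 = 11.10012

11.10012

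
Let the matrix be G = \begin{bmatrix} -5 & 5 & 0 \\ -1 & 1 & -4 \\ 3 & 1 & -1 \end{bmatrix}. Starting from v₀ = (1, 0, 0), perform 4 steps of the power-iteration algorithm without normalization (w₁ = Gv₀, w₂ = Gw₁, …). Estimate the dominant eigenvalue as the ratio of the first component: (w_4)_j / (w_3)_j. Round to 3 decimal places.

w1 = Gv₀ = (-5, -1, 3)
w2 = Gw1 = (20, -8, -19)
w3 = Gw2 = (-140, 48, 71)
w4 = Gw3 = (940, -96, -443)
Ratio at component: 940 / -140 = -6.714

-6.714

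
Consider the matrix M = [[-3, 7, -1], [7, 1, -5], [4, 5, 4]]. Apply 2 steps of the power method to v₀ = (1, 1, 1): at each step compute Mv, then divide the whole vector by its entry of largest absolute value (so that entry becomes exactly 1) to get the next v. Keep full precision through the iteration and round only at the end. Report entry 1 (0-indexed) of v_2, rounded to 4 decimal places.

Mv0 = (3.00000, 3.00000, 13.00000); divide by 13.00000 → v1 = (0.23077, 0.23077, 1.00000)
Mv1 = (-0.07692, -3.15385, 6.07692); divide by 6.07692 → v2 = (-0.01266, -0.51899, 1.00000)
Requested entry of v2: -41/79 = -0.5190

-0.5190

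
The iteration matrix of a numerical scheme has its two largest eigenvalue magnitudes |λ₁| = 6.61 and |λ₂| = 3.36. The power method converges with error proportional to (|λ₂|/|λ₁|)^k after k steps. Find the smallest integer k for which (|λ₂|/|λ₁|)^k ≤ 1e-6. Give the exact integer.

21

|λ₂/λ₁| = 3.36/6.61 = 0.50832
Need k ≥ ln(1e-6) / ln(0.50832) = -13.8155 / -0.6766 ≈ 20.418
Smallest integer k satisfying the bound: 21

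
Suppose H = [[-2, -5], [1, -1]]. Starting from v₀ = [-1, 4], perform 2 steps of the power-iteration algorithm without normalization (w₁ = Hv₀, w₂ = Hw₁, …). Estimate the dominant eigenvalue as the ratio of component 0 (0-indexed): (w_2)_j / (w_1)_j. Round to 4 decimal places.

λ ≈ -3.3889

w1 = Hv₀ = (-18, -5)
w2 = Hw1 = (61, -13)
Ratio at component: 61 / -18 = -3.3889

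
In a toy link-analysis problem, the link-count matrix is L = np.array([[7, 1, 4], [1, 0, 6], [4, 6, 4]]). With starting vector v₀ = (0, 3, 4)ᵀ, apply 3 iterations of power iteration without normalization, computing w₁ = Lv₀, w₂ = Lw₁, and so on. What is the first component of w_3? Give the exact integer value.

w1 = Lv₀ = (7·0 + 1·3 + 4·4; 1·0 + 0·3 + 6·4; 4·0 + 6·3 + 4·4) = (19, 24, 34)
w2 = Lw1 = (7·19 + 1·24 + 4·34; 1·19 + 0·24 + 6·34; 4·19 + 6·24 + 4·34) = (293, 223, 356)
w3 = Lw2 = (3698, 2429, 3934)
The requested component of w3 is 3698.

3698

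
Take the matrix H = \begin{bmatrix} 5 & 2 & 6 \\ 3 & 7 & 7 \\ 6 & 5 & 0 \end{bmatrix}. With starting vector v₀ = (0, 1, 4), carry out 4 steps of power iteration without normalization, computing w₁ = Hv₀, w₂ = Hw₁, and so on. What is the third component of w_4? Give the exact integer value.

w1 = Hv₀ = (5·0 + 2·1 + 6·4; 3·0 + 7·1 + 7·4; 6·0 + 5·1 + 0·4) = (26, 35, 5)
w2 = Hw1 = (5·26 + 2·35 + 6·5; 3·26 + 7·35 + 7·5; 6·26 + 5·35 + 0·5) = (230, 358, 331)
w3 = Hw2 = (3852, 5513, 3170)
w4 = Hw3 = (49306, 72337, 50677)
The requested component of w4 is 50677.

50677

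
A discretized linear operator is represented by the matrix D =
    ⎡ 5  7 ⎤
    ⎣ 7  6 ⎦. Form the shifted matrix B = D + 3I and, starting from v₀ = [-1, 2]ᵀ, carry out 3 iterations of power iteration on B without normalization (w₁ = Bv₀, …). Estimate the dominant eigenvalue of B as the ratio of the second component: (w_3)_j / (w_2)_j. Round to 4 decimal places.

B = D + 3I has rows (8, 7); (7, 9)
w1 = Bv₀ = (6, 11)
w2 = Bw1 = (125, 141)
w3 = Bw2 = (1987, 2144)
Ratio: 2144/141 = 15.2057

μ ≈ 15.2057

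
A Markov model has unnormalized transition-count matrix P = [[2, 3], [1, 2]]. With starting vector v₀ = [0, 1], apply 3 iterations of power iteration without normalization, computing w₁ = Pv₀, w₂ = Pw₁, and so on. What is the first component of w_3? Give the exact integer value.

w1 = Pv₀ = (3, 2)
w2 = Pw1 = (12, 7)
w3 = Pw2 = (45, 26)
The requested component of w3 is 45.

45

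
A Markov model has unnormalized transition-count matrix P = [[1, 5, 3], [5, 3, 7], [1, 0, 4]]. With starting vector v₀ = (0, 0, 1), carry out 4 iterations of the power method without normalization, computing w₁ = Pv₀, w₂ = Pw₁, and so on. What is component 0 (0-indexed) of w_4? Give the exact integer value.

3680

w1 = Pv₀ = (1·0 + 5·0 + 3·1; 5·0 + 3·0 + 7·1; 1·0 + 0·0 + 4·1) = (3, 7, 4)
w2 = Pw1 = (1·3 + 5·7 + 3·4; 5·3 + 3·7 + 7·4; 1·3 + 0·7 + 4·4) = (50, 64, 19)
w3 = Pw2 = (427, 575, 126)
w4 = Pw3 = (3680, 4742, 931)
The requested component of w4 is 3680.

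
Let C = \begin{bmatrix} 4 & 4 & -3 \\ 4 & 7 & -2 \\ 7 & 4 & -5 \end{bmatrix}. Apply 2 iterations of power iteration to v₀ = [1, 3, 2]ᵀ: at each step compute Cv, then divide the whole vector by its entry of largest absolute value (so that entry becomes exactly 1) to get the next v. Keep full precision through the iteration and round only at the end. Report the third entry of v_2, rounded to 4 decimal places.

0.6450

Cv0 = (10.00000, 21.00000, 9.00000); divide by 21.00000 → v1 = (0.47619, 1.00000, 0.42857)
Cv1 = (4.61905, 8.04762, 5.19048); divide by 8.04762 → v2 = (0.57396, 1.00000, 0.64497)
Requested entry of v2: 109/169 = 0.6450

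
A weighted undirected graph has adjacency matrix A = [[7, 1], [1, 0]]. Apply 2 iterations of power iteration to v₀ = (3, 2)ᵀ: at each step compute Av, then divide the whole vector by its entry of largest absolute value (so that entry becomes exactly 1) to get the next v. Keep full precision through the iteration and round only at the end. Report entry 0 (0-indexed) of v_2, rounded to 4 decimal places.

Av0 = (23.00000, 3.00000); divide by 23.00000 → v1 = (1.00000, 0.13043)
Av1 = (7.13043, 1.00000); divide by 7.13043 → v2 = (1.00000, 0.14024)
Requested entry of v2: 164/164 = 1.0000

1.0000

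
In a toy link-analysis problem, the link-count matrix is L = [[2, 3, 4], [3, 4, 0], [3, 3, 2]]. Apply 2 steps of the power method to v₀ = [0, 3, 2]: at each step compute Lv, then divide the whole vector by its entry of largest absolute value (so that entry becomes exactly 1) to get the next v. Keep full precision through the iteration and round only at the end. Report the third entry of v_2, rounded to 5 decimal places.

Lv0 = (17.000000, 12.000000, 13.000000); divide by 17.000000 → v1 = (1.000000, 0.705882, 0.764706)
Lv1 = (7.176471, 5.823529, 6.647059); divide by 7.176471 → v2 = (1.000000, 0.811475, 0.926230)
Requested entry of v2: 113/122 = 0.92623

0.92623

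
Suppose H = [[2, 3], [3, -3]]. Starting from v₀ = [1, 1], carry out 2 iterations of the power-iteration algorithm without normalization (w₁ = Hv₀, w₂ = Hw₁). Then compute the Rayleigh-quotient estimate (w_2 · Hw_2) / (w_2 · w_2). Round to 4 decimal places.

1.3077

w1 = Hv₀ = (5, 0)
w2 = Hw1 = (10, 15)
Hw2 = (65, -15)
w2·Hw2 = 10·65 + 15·(-15) = 425; w2·w2 = 10·10 + 15·15 = 325
λ ≈ 425/325 = 1.3077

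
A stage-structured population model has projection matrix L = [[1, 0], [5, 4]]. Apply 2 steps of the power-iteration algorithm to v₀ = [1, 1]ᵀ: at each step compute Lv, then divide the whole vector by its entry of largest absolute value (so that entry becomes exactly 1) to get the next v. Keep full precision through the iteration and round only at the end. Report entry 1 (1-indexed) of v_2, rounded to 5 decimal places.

Lv0 = (1.000000, 9.000000); divide by 9.000000 → v1 = (0.111111, 1.000000)
Lv1 = (0.111111, 4.555556); divide by 4.555556 → v2 = (0.024390, 1.000000)
Requested entry of v2: 1/41 = 0.02439

0.02439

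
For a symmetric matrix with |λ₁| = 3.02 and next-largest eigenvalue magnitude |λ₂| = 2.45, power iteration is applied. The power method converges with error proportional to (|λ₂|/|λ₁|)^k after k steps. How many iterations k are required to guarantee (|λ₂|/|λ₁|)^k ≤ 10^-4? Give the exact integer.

45

|λ₂/λ₁| = 2.45/3.02 = 0.81126
Need k ≥ ln(10^-4) / ln(0.81126) = -9.2103 / -0.2092 ≈ 44.033
Smallest integer k satisfying the bound: 45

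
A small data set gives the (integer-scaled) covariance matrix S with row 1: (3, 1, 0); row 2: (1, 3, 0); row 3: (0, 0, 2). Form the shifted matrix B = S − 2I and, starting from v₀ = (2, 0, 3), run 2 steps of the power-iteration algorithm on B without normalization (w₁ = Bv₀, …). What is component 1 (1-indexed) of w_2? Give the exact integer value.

B = S − 2I has rows (1, 1, 0); (1, 1, 0); (0, 0, 0)
w1 = Bv₀ = (1·2 + 1·0 + 0·3; 1·2 + 1·0 + 0·3; 0·2 + 0·0 + 0·3) = (2, 2, 0)
w2 = Bw1 = (1·2 + 1·2 + 0·0; 1·2 + 1·2 + 0·0; 0·2 + 0·2 + 0·0) = (4, 4, 0)
Requested component of w2: 4

4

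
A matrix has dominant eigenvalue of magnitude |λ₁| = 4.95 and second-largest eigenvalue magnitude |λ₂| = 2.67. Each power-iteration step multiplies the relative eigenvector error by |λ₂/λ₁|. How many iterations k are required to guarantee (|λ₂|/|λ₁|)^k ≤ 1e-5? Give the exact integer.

19

|λ₂/λ₁| = 2.67/4.95 = 0.53939
Need k ≥ ln(1e-5) / ln(0.53939) = -11.5129 / -0.6173 ≈ 18.650
Smallest integer k satisfying the bound: 19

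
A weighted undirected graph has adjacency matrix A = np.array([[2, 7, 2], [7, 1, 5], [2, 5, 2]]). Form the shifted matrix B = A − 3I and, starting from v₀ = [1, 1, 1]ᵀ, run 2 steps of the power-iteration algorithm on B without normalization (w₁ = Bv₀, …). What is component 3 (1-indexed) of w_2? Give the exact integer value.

60

B = A − 3I has rows (-1, 7, 2); (7, -2, 5); (2, 5, -1)
w1 = Bv₀ = ((-1)·1 + 7·1 + 2·1; 7·1 + (-2)·1 + 5·1; 2·1 + 5·1 + (-1)·1) = (8, 10, 6)
w2 = Bw1 = ((-1)·8 + 7·10 + 2·6; 7·8 + (-2)·10 + 5·6; 2·8 + 5·10 + (-1)·6) = (74, 66, 60)
Requested component of w2: 60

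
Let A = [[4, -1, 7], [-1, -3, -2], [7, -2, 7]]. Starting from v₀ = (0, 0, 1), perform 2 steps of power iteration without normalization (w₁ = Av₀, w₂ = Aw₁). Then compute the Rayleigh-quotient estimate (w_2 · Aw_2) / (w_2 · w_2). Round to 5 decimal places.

12.94718

w1 = Av₀ = (7, -2, 7)
w2 = Aw1 = (79, -15, 102)
Aw2 = (1045, -238, 1297)
w2·Aw2 = 79·1045 + (-15)·(-238) + 102·1297 = 218419; w2·w2 = 79·79 + (-15)·(-15) + 102·102 = 16870
λ ≈ 218419/16870 = 12.94718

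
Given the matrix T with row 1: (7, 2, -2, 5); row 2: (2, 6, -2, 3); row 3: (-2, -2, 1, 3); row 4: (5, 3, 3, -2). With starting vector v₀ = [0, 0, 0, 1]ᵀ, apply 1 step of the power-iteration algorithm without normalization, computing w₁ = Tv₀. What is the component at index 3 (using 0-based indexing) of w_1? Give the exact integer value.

w1 = Tv₀ = (5, 3, 3, -2)
The requested component of w1 is -2.

-2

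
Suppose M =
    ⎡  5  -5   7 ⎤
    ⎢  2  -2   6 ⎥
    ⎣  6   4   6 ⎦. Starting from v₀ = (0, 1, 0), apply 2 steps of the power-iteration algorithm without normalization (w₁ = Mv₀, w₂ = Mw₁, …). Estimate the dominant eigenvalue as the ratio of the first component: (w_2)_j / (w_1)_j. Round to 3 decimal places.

λ ≈ -2.600

w1 = Mv₀ = (5·0 + (-5)·1 + 7·0; 2·0 + (-2)·1 + 6·0; 6·0 + 4·1 + 6·0) = (-5, -2, 4)
w2 = Mw1 = (5·(-5) + (-5)·(-2) + 7·4; 2·(-5) + (-2)·(-2) + 6·4; 6·(-5) + 4·(-2) + 6·4) = (13, 18, -14)
Ratio at component: 13 / -5 = -2.600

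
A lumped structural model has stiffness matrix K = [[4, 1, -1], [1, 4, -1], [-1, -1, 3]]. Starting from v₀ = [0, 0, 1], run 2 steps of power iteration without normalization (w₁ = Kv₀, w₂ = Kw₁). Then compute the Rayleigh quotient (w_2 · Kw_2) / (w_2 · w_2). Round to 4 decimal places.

w1 = Kv₀ = (4·0 + 1·0 + (-1)·1; 1·0 + 4·0 + (-1)·1; (-1)·0 + (-1)·0 + 3·1) = (-1, -1, 3)
w2 = Kw1 = (4·(-1) + 1·(-1) + (-1)·3; 1·(-1) + 4·(-1) + (-1)·3; (-1)·(-1) + (-1)·(-1) + 3·3) = (-8, -8, 11)
Kw2 = (-51, -51, 49)
w2·Kw2 = (-8)·(-51) + (-8)·(-51) + 11·49 = 1355; w2·w2 = (-8)·(-8) + (-8)·(-8) + 11·11 = 249
λ ≈ 1355/249 = 5.4418

λ ≈ 5.4418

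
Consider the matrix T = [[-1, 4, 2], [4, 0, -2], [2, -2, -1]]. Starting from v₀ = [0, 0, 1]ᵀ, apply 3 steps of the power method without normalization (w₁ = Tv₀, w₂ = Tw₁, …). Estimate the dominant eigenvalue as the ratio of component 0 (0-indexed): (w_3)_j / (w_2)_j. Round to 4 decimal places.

w1 = Tv₀ = ((-1)·0 + 4·0 + 2·1; 4·0 + 0·0 + (-2)·1; 2·0 + (-2)·0 + (-1)·1) = (2, -2, -1)
w2 = Tw1 = ((-1)·2 + 4·(-2) + 2·(-1); 4·2 + 0·(-2) + (-2)·(-1); 2·2 + (-2)·(-2) + (-1)·(-1)) = (-12, 10, 9)
w3 = Tw2 = (70, -66, -53)
Ratio at component: 70 / -12 = -5.8333

-5.8333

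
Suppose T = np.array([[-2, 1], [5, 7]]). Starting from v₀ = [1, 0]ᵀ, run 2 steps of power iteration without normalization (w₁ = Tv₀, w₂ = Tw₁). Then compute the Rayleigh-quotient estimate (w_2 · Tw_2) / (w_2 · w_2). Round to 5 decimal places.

w1 = Tv₀ = (-2, 5)
w2 = Tw1 = (9, 25)
Tw2 = (7, 220)
w2·Tw2 = 9·7 + 25·220 = 5563; w2·w2 = 9·9 + 25·25 = 706
λ ≈ 5563/706 = 7.87960

λ ≈ 7.87960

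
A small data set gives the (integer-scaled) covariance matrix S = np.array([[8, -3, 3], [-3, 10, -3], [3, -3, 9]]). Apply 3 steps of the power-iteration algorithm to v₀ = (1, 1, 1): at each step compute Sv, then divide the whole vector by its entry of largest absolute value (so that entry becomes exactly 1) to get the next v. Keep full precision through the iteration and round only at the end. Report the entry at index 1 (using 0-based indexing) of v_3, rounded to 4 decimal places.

Sv0 = (8.00000, 4.00000, 9.00000); divide by 9.00000 → v1 = (0.88889, 0.44444, 1.00000)
Sv1 = (8.77778, -1.22222, 10.33333); divide by 10.33333 → v2 = (0.84946, -0.11828, 1.00000)
Sv2 = (10.15054, -6.73118, 11.90323); divide by 11.90323 → v3 = (0.85276, -0.56549, 1.00000)
Requested entry of v3: -626/1107 = -0.5655

-0.5655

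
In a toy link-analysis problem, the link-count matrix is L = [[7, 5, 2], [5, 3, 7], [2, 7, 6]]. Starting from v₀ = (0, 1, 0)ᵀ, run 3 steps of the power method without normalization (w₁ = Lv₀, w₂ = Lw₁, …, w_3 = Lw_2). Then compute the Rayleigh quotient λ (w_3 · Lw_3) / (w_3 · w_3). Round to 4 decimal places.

w1 = Lv₀ = (7·0 + 5·1 + 2·0; 5·0 + 3·1 + 7·0; 2·0 + 7·1 + 6·0) = (5, 3, 7)
w2 = Lw1 = (7·5 + 5·3 + 2·7; 5·5 + 3·3 + 7·7; 2·5 + 7·3 + 6·7) = (64, 83, 73)
w3 = Lw2 = (1009, 1080, 1147)
Lw3 = (14757, 16314, 16460)
w3·Lw3 = 1009·14757 + 1080·16314 + 1147·16460 = 51388553; w3·w3 = 1009·1009 + 1080·1080 + 1147·1147 = 3500090
λ ≈ 51388553/3500090 = 14.6821

λ ≈ 14.6821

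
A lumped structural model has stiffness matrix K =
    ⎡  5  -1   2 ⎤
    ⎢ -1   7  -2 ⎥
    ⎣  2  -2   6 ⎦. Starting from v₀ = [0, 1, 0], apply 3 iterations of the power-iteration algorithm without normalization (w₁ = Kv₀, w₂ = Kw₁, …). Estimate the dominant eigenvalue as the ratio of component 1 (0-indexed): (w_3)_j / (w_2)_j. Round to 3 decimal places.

w1 = Kv₀ = (5·0 + (-1)·1 + 2·0; (-1)·0 + 7·1 + (-2)·0; 2·0 + (-2)·1 + 6·0) = (-1, 7, -2)
w2 = Kw1 = (5·(-1) + (-1)·7 + 2·(-2); (-1)·(-1) + 7·7 + (-2)·(-2); 2·(-1) + (-2)·7 + 6·(-2)) = (-16, 54, -28)
w3 = Kw2 = (-190, 450, -308)
Ratio at component: 450 / 54 = 8.333

λ ≈ 8.333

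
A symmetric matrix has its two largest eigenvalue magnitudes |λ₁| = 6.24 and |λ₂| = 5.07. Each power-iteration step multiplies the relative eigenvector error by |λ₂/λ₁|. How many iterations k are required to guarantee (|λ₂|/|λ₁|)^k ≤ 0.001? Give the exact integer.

34

|λ₂/λ₁| = 5.07/6.24 = 0.81250
Need k ≥ ln(0.001) / ln(0.81250) = -6.9078 / -0.2076 ≈ 33.268
Smallest integer k satisfying the bound: 34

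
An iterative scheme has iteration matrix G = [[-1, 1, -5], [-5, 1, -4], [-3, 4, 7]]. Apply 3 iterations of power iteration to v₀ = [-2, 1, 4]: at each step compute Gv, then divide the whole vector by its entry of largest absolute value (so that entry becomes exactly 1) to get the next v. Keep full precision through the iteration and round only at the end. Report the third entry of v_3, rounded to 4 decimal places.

1.0000

Gv0 = (-17.00000, -5.00000, 38.00000); divide by 38.00000 → v1 = (-0.44737, -0.13158, 1.00000)
Gv1 = (-4.68421, -1.89474, 7.81579); divide by 7.81579 → v2 = (-0.59933, -0.24242, 1.00000)
Gv2 = (-4.64310, -1.24579, 7.82828); divide by 7.82828 → v3 = (-0.59312, -0.15914, 1.00000)
Requested entry of v3: 2325/2325 = 1.0000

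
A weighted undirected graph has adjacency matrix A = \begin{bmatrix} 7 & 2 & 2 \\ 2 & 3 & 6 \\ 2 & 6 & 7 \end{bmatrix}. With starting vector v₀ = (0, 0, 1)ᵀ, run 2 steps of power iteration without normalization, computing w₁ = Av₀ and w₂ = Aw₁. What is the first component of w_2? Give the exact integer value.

w1 = Av₀ = (7·0 + 2·0 + 2·1; 2·0 + 3·0 + 6·1; 2·0 + 6·0 + 7·1) = (2, 6, 7)
w2 = Aw1 = (7·2 + 2·6 + 2·7; 2·2 + 3·6 + 6·7; 2·2 + 6·6 + 7·7) = (40, 64, 89)
The requested component of w2 is 40.

40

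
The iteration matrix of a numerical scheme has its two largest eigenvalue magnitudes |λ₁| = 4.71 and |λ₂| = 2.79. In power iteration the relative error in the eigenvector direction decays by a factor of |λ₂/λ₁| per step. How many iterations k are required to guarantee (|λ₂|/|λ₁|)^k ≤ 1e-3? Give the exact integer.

14

|λ₂/λ₁| = 2.79/4.71 = 0.59236
Need k ≥ ln(1e-3) / ln(0.59236) = -6.9078 / -0.5236 ≈ 13.192
Smallest integer k satisfying the bound: 14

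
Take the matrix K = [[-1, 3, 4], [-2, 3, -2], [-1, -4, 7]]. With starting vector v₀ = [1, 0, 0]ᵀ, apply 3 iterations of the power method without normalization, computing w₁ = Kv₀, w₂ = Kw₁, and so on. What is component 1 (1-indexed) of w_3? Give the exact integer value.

11

w1 = Kv₀ = ((-1)·1 + 3·0 + 4·0; (-2)·1 + 3·0 + (-2)·0; (-1)·1 + (-4)·0 + 7·0) = (-1, -2, -1)
w2 = Kw1 = ((-1)·(-1) + 3·(-2) + 4·(-1); (-2)·(-1) + 3·(-2) + (-2)·(-1); (-1)·(-1) + (-4)·(-2) + 7·(-1)) = (-9, -2, 2)
w3 = Kw2 = (11, 8, 31)
The requested component of w3 is 11.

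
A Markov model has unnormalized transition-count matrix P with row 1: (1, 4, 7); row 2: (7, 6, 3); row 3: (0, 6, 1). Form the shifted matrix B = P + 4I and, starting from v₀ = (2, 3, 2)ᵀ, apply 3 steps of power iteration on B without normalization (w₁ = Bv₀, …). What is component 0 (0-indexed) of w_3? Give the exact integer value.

9304

B = P + 4I has rows (5, 4, 7); (7, 10, 3); (0, 6, 5)
w1 = Bv₀ = (36, 50, 28)
w2 = Bw1 = (576, 836, 440)
w3 = Bw2 = (9304, 13712, 7216)
Requested component of w3: 9304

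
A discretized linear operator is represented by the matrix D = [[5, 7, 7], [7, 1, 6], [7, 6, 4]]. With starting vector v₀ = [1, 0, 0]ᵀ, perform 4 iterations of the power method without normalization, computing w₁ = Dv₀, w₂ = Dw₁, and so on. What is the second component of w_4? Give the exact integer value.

25851

w1 = Dv₀ = (5, 7, 7)
w2 = Dw1 = (123, 84, 105)
w3 = Dw2 = (1938, 1575, 1785)
w4 = Dw3 = (33210, 25851, 30156)
The requested component of w4 is 25851.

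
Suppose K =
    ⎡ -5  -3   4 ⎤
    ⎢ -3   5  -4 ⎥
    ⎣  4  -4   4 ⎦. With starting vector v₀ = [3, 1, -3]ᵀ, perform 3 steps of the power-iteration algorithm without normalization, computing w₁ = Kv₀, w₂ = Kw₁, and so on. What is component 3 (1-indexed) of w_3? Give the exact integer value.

-816

w1 = Kv₀ = ((-5)·3 + (-3)·1 + 4·(-3); (-3)·3 + 5·1 + (-4)·(-3); 4·3 + (-4)·1 + 4·(-3)) = (-30, 8, -4)
w2 = Kw1 = ((-5)·(-30) + (-3)·8 + 4·(-4); (-3)·(-30) + 5·8 + (-4)·(-4); 4·(-30) + (-4)·8 + 4·(-4)) = (110, 146, -168)
w3 = Kw2 = (-1660, 1072, -816)
The requested component of w3 is -816.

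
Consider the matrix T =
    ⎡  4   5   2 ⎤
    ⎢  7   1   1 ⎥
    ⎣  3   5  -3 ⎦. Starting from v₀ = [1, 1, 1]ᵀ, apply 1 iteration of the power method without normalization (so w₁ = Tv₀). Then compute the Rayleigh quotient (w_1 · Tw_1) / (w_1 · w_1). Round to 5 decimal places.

λ ≈ 9.79295

w1 = Tv₀ = (4·1 + 5·1 + 2·1; 7·1 + 1·1 + 1·1; 3·1 + 5·1 + (-3)·1) = (11, 9, 5)
Tw1 = (99, 91, 63)
w1·Tw1 = 11·99 + 9·91 + 5·63 = 2223; w1·w1 = 11·11 + 9·9 + 5·5 = 227
λ ≈ 2223/227 = 9.79295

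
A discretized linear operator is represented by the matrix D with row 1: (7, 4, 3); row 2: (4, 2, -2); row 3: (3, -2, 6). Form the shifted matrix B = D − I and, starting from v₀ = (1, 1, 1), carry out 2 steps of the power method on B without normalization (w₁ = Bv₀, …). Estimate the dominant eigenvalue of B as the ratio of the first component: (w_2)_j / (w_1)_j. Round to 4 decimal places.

8.3077

B = D − I has rows (6, 4, 3); (4, 1, -2); (3, -2, 5)
w1 = Bv₀ = (13, 3, 6)
w2 = Bw1 = (108, 43, 63)
Ratio: 108/13 = 8.3077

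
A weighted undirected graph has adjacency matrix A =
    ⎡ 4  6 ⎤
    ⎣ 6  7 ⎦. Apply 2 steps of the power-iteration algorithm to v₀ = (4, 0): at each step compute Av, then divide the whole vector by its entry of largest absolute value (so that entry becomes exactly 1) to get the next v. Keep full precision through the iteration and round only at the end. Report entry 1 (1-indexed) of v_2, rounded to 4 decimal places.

Av0 = (16.00000, 24.00000); divide by 24.00000 → v1 = (0.66667, 1.00000)
Av1 = (8.66667, 11.00000); divide by 11.00000 → v2 = (0.78788, 1.00000)
Requested entry of v2: 208/264 = 0.7879

0.7879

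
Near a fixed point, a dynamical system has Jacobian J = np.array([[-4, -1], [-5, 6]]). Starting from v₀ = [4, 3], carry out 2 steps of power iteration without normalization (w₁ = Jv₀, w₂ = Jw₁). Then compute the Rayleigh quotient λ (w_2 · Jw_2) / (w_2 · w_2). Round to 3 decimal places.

w1 = Jv₀ = (-19, -2)
w2 = Jw1 = (78, 83)
Jw2 = (-395, 108)
w2·Jw2 = 78·(-395) + 83·108 = -21846; w2·w2 = 78·78 + 83·83 = 12973
λ ≈ -21846/12973 = -1.684

-1.684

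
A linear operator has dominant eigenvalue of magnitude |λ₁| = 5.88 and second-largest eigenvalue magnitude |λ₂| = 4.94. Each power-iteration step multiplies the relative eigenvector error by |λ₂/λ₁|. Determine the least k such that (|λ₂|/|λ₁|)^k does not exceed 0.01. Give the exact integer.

|λ₂/λ₁| = 4.94/5.88 = 0.84014
Need k ≥ ln(0.01) / ln(0.84014) = -4.6052 / -0.1742 ≈ 26.437
Smallest integer k satisfying the bound: 27

27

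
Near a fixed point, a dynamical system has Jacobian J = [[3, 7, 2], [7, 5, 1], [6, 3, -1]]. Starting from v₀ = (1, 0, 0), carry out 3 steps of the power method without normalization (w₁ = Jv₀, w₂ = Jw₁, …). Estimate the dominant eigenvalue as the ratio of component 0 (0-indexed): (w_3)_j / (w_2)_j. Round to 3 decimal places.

λ ≈ 10.143

w1 = Jv₀ = (3, 7, 6)
w2 = Jw1 = (70, 62, 33)
w3 = Jw2 = (710, 833, 573)
Ratio at component: 710 / 70 = 10.143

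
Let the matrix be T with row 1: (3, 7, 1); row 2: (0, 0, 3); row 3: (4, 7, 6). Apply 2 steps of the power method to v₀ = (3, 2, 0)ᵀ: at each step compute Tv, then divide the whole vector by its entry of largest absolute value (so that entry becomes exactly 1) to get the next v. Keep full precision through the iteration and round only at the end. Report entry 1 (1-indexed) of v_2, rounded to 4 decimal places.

0.3831

Tv0 = (23.00000, 0.00000, 26.00000); divide by 26.00000 → v1 = (0.88462, 0.00000, 1.00000)
Tv1 = (3.65385, 3.00000, 9.53846); divide by 9.53846 → v2 = (0.38306, 0.31452, 1.00000)
Requested entry of v2: 95/248 = 0.3831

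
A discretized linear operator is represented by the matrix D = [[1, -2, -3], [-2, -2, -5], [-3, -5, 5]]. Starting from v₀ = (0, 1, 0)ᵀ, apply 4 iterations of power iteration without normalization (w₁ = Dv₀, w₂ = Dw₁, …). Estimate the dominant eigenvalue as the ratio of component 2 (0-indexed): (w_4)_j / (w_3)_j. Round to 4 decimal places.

w1 = Dv₀ = (-2, -2, -5)
w2 = Dw1 = (17, 33, -9)
w3 = Dw2 = (-22, -55, -261)
w4 = Dw3 = (871, 1459, -964)
Ratio at component: -964 / -261 = 3.6935

3.6935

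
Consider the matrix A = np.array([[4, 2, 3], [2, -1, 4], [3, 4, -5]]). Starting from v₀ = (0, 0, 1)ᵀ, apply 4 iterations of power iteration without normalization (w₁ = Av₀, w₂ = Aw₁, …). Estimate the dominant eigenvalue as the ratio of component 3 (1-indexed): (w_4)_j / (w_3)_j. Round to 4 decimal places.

w1 = Av₀ = (4·0 + 2·0 + 3·1; 2·0 + (-1)·0 + 4·1; 3·0 + 4·0 + (-5)·1) = (3, 4, -5)
w2 = Aw1 = (4·3 + 2·4 + 3·(-5); 2·3 + (-1)·4 + 4·(-5); 3·3 + 4·4 + (-5)·(-5)) = (5, -18, 50)
w3 = Aw2 = (134, 228, -307)
w4 = Aw3 = (71, -1188, 2849)
Ratio at component: 2849 / -307 = -9.2801

λ ≈ -9.2801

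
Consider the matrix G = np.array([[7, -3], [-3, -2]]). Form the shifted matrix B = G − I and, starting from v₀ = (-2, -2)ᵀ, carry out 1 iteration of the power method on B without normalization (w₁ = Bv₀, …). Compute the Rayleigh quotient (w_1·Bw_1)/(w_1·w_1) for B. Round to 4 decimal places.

B = G − I has rows (6, -3); (-3, -3)
w1 = Bv₀ = (6·(-2) + (-3)·(-2); (-3)·(-2) + (-3)·(-2)) = (-6, 12)
Bw1 = (-72, -18)
w1·Bw1 = 216; w1·w1 = 180; μ ≈ 216/180 = 1.2000

1.2000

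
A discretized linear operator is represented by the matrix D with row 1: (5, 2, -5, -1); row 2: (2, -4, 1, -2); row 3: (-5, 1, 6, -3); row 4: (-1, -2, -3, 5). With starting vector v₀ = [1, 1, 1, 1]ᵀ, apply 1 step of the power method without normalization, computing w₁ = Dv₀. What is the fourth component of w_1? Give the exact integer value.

w1 = Dv₀ = (1, -3, -1, -1)
The requested component of w1 is -1.

-1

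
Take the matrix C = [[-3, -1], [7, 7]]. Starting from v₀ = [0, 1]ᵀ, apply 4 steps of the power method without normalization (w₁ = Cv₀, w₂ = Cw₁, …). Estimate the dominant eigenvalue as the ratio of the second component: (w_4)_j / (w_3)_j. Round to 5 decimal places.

w1 = Cv₀ = ((-3)·0 + (-1)·1; 7·0 + 7·1) = (-1, 7)
w2 = Cw1 = ((-3)·(-1) + (-1)·7; 7·(-1) + 7·7) = (-4, 42)
w3 = Cw2 = (-30, 266)
w4 = Cw3 = (-176, 1652)
Ratio at component: 1652 / 266 = 6.21053

6.21053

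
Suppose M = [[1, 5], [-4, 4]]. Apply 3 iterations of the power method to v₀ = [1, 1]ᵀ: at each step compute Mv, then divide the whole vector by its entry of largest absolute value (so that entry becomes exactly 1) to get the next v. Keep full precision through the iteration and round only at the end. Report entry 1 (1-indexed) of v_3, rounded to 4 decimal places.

0.9500

Mv0 = (6.00000, 0.00000); divide by 6.00000 → v1 = (1.00000, 0.00000)
Mv1 = (1.00000, -4.00000); divide by -4.00000 → v2 = (-0.25000, 1.00000)
Mv2 = (4.75000, 5.00000); divide by 5.00000 → v3 = (0.95000, 1.00000)
Requested entry of v3: -114/-120 = 0.9500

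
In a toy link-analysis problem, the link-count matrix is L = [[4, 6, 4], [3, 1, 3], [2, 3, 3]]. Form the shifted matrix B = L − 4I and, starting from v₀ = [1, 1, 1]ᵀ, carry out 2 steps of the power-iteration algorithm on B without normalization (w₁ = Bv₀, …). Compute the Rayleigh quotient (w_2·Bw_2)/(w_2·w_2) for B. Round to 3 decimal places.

5.664

B = L − 4I has rows (0, 6, 4); (3, -3, 3); (2, 3, -1)
w1 = Bv₀ = (10, 3, 4)
w2 = Bw1 = (34, 33, 25)
Bw2 = (298, 78, 142)
w2·Bw2 = 16256; w2·w2 = 2870; μ ≈ 16256/2870 = 5.664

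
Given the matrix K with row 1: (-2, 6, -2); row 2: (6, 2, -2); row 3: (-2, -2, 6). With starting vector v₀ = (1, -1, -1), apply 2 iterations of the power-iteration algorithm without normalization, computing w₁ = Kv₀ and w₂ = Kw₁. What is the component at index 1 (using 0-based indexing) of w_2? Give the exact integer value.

-12

w1 = Kv₀ = ((-2)·1 + 6·(-1) + (-2)·(-1); 6·1 + 2·(-1) + (-2)·(-1); (-2)·1 + (-2)·(-1) + 6·(-1)) = (-6, 6, -6)
w2 = Kw1 = ((-2)·(-6) + 6·6 + (-2)·(-6); 6·(-6) + 2·6 + (-2)·(-6); (-2)·(-6) + (-2)·6 + 6·(-6)) = (60, -12, -36)
The requested component of w2 is -12.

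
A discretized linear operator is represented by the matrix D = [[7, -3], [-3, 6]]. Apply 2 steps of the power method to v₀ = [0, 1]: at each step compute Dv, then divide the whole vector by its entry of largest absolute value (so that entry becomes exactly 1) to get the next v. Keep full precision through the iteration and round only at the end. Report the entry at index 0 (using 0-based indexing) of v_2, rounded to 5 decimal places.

Dv0 = (-3.000000, 6.000000); divide by 6.000000 → v1 = (-0.500000, 1.000000)
Dv1 = (-6.500000, 7.500000); divide by 7.500000 → v2 = (-0.866667, 1.000000)
Requested entry of v2: -39/45 = -0.86667

-0.86667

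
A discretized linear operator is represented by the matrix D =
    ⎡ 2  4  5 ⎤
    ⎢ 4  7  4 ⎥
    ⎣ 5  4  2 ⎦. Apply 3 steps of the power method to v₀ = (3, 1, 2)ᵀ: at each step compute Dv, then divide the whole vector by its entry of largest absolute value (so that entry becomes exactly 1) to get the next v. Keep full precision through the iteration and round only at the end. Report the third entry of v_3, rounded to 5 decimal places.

0.71099

Dv0 = (20.000000, 27.000000, 23.000000); divide by 27.000000 → v1 = (0.740741, 1.000000, 0.851852)
Dv1 = (9.740741, 13.370370, 9.407407); divide by 13.370370 → v2 = (0.728532, 1.000000, 0.703601)
Dv2 = (8.975069, 12.728532, 9.049861); divide by 12.728532 → v3 = (0.705114, 1.000000, 0.710990)
Requested entry of v3: 3267/4595 = 0.71099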